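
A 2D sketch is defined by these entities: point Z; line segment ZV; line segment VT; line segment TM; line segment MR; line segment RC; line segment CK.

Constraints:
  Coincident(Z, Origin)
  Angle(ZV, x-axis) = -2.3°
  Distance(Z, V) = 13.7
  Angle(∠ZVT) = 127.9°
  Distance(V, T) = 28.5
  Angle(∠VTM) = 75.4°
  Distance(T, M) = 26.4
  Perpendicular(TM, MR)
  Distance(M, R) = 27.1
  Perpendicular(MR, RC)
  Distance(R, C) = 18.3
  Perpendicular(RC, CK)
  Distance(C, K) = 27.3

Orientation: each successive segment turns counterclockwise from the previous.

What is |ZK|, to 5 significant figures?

35.189

MR ⟂ RC, so RC runs at -25.600°; with |RC| = 18.3, C = (13.070, 0.27861). The perpendicularity gives CK at right angles to RC, so CK runs at 64.400°; with |CK| = 27.3, K = (24.866, 24.899). Then |ZK| = |K − Z| = 35.189.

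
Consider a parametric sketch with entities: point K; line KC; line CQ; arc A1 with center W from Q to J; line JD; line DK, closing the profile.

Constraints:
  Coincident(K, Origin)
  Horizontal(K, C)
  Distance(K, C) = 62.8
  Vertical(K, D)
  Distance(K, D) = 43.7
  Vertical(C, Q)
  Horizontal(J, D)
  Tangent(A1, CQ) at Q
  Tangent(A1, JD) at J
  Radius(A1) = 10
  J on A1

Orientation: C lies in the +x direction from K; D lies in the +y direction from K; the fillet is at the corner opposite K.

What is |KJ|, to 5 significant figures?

68.539

The virtual corner opposite K is at (62.800, 43.700). The tangent condition forces WQ to be normal to CQ and A1 meets JD tangentially, so WJ is at right angles to JD, with radius 10.0, so the center W sits 10.0 in from both sides at W = (52.800, 33.700). That places the tangent points at Q = (62.800, 33.700) on CQ and J = (52.800, 43.700) on JD. Then |KJ| = |J − K| = 68.539.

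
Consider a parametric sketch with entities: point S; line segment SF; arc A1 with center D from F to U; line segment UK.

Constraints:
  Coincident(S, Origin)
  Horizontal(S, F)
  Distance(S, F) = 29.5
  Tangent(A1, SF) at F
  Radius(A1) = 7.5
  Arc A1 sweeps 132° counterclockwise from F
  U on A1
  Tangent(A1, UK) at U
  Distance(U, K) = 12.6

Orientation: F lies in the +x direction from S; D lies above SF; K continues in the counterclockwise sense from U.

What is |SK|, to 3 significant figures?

34.5

S is at the origin; S and F share the same y with |SF| = 29.5 and F on the +x side, so F = (29.5, 0.00). A1 meets SF tangentially, so DF is at right angles to SF, so D = F + (0, 7.5) = (29.5, 7.50). On A1, F sits at bearing -90° from D; a 132° counterclockwise sweep puts U at bearing 42°, so U = D + 7.5·(cos 42°, sin 42°) = (35.1, 12.5). Tangency of A1 to UK means the radius DU is perpendicular to UK, so UK runs along (−sin 42°, cos 42°); with |UK| = 12.6, K = (26.6, 21.9). Then |SK| = |K − S| = 34.5.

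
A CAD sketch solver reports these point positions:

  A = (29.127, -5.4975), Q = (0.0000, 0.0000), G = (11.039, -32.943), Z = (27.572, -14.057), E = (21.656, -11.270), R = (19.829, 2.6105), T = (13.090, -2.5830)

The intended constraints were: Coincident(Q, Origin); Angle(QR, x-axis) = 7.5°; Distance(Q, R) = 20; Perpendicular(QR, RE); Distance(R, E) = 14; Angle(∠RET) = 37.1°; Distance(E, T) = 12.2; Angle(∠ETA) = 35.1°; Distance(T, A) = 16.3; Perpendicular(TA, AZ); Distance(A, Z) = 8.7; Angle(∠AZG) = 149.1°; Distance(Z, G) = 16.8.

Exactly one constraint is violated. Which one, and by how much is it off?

Distance(Z, G) = 16.8 — off by 8.30.

Q = (0.00, 0.00) ✓; QR at 7.500° ✓; |QR| = 20.00 ✓; ∠(QR, RE) = 90.00° ✓; |RE| = 14.00 ✓; ∠RET = 37.10° ✓; |ET| = 12.20 ✓; ∠ETA = 35.10° ✓; |TA| = 16.30 ✓; ∠(TA, AZ) = 90.00° ✓; |AZ| = 8.700 ✓; ∠AZG = 149.1° ✓; |ZG| = 25.10 ✗.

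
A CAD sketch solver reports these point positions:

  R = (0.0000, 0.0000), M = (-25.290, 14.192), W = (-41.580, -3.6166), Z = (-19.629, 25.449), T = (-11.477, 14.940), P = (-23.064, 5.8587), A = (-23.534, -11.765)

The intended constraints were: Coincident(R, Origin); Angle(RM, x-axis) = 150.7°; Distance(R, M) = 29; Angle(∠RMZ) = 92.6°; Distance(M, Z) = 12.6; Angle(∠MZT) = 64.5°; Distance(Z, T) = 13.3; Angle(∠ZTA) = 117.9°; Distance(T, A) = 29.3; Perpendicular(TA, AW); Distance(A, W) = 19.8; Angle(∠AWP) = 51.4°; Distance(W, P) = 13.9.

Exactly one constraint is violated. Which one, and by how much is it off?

Distance(W, P) = 13.9 — off by 6.90.

R = (0.00, 0.00) ✓; RM at 150.7° ✓; |RM| = 29.00 ✓; ∠RMZ = 92.60° ✓; |MZ| = 12.60 ✓; ∠MZT = 64.50° ✓; |ZT| = 13.30 ✓; ∠ZTA = 117.9° ✓; |TA| = 29.30 ✓; ∠(TA, AW) = 90.00° ✓; |AW| = 19.80 ✓; ∠AWP = 51.40° ✓; |WP| = 20.80 ✗.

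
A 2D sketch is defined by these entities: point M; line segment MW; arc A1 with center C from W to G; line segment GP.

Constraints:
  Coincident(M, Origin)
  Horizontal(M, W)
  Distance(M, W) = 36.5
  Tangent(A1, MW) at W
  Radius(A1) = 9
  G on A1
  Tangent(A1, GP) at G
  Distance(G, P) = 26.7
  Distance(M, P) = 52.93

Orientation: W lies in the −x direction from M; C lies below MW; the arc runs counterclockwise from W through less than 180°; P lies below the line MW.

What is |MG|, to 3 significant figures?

46.6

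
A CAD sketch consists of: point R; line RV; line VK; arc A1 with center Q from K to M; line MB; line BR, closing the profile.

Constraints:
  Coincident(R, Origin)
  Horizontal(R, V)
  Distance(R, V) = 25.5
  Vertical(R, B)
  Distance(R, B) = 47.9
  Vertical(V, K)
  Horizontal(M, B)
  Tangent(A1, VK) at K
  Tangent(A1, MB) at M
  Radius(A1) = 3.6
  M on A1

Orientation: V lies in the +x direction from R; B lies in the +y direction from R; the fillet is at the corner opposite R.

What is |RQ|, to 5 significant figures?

49.418

R is at the origin; RV is horizontal with |RV| = 25.5 and V on the +x side, so V = (25.500, 0.0000). R and B share the same x with |RB| = 47.9 and B on the +y side, so B = (0.0000, 47.900). The virtual corner opposite R is at (25.500, 47.900). The tangent condition forces QK to be normal to VK and the tangent condition forces QM to be normal to MB, with radius 3.6, so the center Q sits 3.6 in from both sides at Q = (21.900, 44.300). Then |RQ| = |Q − R| = 49.418.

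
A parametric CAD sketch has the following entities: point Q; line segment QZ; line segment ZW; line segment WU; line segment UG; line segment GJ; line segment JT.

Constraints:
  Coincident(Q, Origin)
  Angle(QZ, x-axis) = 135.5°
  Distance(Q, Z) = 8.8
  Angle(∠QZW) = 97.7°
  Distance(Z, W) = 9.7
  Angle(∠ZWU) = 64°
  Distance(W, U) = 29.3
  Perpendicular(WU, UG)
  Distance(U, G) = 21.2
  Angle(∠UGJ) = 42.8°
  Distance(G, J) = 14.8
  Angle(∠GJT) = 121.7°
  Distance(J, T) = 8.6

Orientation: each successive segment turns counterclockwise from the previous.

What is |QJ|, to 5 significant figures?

7.9552

Q is at the origin; QZ runs at 135.5° with length 8.8, so Z = (-6.2766, 6.1680). ∠QZW = 97.7° gives ZW at -142.20° from the x-axis; with |ZW| = 9.7, W = (-13.941, 0.22280). ∠ZWU = 64.0° gives WU at -26.200° from the x-axis; with |WU| = 29.3, U = (12.349, -12.713). WU ⟂ UG, so UG runs at 63.800°; with |UG| = 21.2, G = (21.708, 6.3086). ∠UGJ = 42.8° gives GJ at -159.00° from the x-axis; with |GJ| = 14.8, J = (7.8915, 1.0047). Then |QJ| = |J − Q| = 7.9552.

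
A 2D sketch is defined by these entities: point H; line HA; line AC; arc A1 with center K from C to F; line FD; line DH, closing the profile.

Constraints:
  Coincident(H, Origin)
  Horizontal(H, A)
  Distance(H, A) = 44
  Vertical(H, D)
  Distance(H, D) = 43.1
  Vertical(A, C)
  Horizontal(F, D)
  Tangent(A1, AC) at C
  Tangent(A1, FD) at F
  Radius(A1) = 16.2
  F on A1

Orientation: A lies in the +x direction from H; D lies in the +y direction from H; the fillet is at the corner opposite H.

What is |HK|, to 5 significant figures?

38.684

HD is vertical with |HD| = 43.1 and D on the +y side, so D = (0.0000, 43.100). The virtual corner opposite H is at (44.000, 43.100). The tangent condition forces KC to be normal to AC and A1 meets FD tangentially, so KF is at right angles to FD, with radius 16.2, so the center K sits 16.2 in from both sides at K = (27.800, 26.900). Then |HK| = |K − H| = 38.684.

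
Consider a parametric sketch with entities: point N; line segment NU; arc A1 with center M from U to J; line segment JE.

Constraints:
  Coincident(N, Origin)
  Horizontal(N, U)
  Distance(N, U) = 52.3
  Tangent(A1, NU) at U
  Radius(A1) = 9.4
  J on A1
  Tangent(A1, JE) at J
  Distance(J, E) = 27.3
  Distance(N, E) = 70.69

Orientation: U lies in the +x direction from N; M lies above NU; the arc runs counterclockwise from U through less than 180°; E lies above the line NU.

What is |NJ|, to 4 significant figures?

62.48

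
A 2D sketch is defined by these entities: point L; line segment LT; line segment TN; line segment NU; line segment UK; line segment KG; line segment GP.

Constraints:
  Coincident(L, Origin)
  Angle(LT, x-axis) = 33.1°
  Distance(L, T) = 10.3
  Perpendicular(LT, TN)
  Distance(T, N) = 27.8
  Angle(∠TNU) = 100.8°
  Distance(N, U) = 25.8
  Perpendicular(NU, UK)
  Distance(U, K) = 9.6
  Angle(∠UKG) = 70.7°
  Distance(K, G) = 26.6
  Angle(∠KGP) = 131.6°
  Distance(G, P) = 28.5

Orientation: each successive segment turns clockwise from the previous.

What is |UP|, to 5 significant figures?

44.086

∠UKG = 70.7° gives KG at 24.600° from the x-axis; with |KG| = 26.6, G = (22.749, -17.563). ∠KGP = 131.6° gives GP at -23.800° from the x-axis; with |GP| = 28.5, P = (48.825, -29.064). Then |UP| = |P − U| = 44.086.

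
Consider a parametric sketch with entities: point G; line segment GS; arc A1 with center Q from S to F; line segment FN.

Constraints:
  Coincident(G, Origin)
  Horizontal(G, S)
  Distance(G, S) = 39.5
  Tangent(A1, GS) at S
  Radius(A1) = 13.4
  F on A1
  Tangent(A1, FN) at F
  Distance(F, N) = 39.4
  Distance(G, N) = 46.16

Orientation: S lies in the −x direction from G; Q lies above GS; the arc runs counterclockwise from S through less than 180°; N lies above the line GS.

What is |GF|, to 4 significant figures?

28.36

Checks: |QF| = 13.40 ✓; ∠(QF, FN) = 90.00° ✓; |FN| = 39.40 ✓; |GN| = 46.16 ✓.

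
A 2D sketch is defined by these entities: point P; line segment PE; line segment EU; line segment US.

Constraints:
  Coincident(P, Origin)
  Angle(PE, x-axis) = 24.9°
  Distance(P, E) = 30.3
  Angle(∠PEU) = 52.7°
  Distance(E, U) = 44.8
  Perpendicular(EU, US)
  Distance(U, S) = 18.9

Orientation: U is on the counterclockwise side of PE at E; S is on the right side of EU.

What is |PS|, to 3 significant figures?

50.5

P is at the origin; PE runs at 24.9° with length 30.3, so E = 30.3·(cos 24.9°, sin 24.9°) = (27.5, 12.8). ∠PEU = 52.7°, so EU runs at 24.9° + (180° − 52.7°) = 152° from the x-axis; with |EU| = 44.8, U = E + 44.8·(cos 152°, sin 152°) = (-12.1, 33.7). EU ⟂ US; with |US| = 18.9 on the right of EU, S = U + 18.9·(0.466, 0.885) = (-3.33, 50.4). Then |PS| = |S − P| = 50.5.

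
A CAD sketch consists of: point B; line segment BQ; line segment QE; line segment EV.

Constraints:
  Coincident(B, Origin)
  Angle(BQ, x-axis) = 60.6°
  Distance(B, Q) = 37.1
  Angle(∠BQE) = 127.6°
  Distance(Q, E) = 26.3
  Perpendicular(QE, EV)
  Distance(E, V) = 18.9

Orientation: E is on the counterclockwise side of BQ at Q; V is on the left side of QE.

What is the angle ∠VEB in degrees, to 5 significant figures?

59.009°

B is at the origin; BQ runs at 60.6° with length 37.1, so Q = 37.1·(cos 60.6°, sin 60.6°) = (18.213, 32.322). ∠BQE = 127.6°, so QE runs at 60.6° + (180° − 127.6°) = 113.00° from the x-axis; with |QE| = 26.3, E = Q + 26.3·(cos 113.00°, sin 113.00°) = (7.9363, 56.531). QE ⟂ EV; with |EV| = 18.9 on the left of QE, V = E + 18.9·(-0.92050, -0.39073) = (-9.4612, 49.146). Then cos ∠VEB = EV·EB / (|EV||EB|), giving 59.009°.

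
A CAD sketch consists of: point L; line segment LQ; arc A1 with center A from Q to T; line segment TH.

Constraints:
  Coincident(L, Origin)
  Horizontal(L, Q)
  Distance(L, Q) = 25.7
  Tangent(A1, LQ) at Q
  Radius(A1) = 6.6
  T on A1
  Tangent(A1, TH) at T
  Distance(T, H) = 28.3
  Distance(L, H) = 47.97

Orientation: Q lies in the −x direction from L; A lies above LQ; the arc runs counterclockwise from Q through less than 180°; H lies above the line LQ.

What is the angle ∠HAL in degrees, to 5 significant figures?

119.21°

Checks: L.y = 0.00, Q.y = 0.00 ✓; ∠(AQ, QL) = 90.00° ✓; |AT| = 6.600 ✓; ∠(AT, TH) = 90.00° ✓; |TH| = 28.30 ✓; |LH| = 47.97 ✓.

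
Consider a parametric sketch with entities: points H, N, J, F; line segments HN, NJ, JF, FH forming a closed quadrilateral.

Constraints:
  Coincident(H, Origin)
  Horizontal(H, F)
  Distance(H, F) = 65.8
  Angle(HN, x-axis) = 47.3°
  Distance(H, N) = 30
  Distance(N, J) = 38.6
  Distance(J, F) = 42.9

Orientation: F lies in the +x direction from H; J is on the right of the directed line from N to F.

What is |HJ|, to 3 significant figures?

30.6

H is at the origin; H and F share the same y with |HF| = 65.8 and F in +x, so F = (65.8, 0). HN runs at 47.3° with |HN| = 30.0, so N = (20.3, 22.0). J is determined by |NJ| = 38.6 and |JF| = 42.9 together: it lies at the intersection of circle(N, 38.6) and circle(F, 42.9). With |NF| = 50.5, the foot of the radical line on NF is 21.8 from N and the perpendicular offset is √(38.6² − 21.8²) = 31.9. Taking the right-of-NF solution: J = (26.0, -16.1).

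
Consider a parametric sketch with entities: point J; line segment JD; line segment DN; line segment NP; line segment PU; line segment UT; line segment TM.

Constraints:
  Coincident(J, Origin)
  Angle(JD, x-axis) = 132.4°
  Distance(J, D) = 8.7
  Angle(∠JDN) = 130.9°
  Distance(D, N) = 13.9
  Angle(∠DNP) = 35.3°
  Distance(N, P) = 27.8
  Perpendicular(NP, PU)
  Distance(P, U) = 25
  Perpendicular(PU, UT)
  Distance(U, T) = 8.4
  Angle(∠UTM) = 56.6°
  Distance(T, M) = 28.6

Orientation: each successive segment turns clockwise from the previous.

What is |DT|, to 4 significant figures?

18.78

J is at the origin; JD runs at 132.4° with length 8.7, so D = (-5.866, 6.425). ∠JDN = 130.9° gives DN at 83.30° from the x-axis; with |DN| = 13.9, N = (-4.245, 20.23). ∠DNP = 35.3° gives NP at -61.40° from the x-axis; with |NP| = 27.8, P = (9.063, -4.178). NP ⟂ PU, so PU runs at -151.4°; with |PU| = 25.0, U = (-12.89, -16.15). PU is perpendicular to UT, so UT runs at 118.6°; with |UT| = 8.4, T = (-16.91, -8.771). Then |DT| = |T − D| = 18.78.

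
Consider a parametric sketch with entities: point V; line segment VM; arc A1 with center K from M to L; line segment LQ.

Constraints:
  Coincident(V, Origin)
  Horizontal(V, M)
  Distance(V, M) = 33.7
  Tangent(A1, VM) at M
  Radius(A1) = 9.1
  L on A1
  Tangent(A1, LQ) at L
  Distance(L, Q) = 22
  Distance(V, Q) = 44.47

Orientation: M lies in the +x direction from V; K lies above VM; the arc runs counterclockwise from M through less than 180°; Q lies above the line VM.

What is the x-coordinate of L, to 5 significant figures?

41.505

V is at the origin; VM is horizontal with |VM| = 33.7 and M on the +x side, so M = (33.700, 0.0000). Since A1 is tangent to VM there, KM ⟂ VM, so K = M + (0, 9.1) = (33.700, 9.1000). Since KL ⟂ LQ (tangency), |KQ| = √(9.1² + 22.0²) = 23.808 regardless of where L sits on A1. So Q lies on both circle(V, 44.47) and circle(K, 23.808); the above-VM intersection is Q = (30.194, 32.648). L is the foot of the tangent from Q: L = (41.505, 13.779).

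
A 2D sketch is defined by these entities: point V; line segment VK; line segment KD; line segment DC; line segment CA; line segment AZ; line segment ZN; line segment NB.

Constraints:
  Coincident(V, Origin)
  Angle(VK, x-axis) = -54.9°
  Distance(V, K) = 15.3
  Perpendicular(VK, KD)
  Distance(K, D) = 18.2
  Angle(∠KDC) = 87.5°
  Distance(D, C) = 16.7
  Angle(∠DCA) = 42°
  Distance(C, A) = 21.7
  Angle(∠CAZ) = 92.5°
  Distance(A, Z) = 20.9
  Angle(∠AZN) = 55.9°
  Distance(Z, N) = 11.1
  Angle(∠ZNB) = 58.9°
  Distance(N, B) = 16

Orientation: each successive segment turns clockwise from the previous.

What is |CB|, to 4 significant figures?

28.44

∠AZN = 55.9° gives ZN at 133.0° from the x-axis; with |ZN| = 11.1, N = (-6.405, -26.93). ∠ZNB = 58.9° gives NB at 11.90° from the x-axis; with |NB| = 16.0, B = (9.251, -23.63). Then |CB| = |B − C| = 28.44.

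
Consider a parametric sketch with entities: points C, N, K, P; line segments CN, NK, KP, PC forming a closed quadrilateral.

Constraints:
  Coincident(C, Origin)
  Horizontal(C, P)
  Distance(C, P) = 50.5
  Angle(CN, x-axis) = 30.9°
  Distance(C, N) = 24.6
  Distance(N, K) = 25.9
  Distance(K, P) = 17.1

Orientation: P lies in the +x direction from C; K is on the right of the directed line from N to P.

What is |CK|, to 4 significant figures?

36.83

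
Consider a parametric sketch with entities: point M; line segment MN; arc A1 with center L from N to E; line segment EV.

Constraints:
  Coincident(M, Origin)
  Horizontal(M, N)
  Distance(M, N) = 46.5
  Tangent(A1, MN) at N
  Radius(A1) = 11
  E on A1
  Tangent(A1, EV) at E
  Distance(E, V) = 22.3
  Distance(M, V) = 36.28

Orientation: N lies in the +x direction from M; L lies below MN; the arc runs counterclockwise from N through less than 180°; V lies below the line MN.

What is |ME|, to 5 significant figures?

37.305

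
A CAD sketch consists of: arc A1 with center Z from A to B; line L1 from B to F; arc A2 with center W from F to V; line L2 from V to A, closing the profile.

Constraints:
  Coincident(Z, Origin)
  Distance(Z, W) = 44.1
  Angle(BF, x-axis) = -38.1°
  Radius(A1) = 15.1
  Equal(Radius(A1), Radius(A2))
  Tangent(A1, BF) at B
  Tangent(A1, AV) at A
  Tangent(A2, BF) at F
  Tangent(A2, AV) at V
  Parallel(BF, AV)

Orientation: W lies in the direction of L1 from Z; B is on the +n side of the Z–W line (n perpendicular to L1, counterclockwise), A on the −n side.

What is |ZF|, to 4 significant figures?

46.61

Tangency of A1 to both parallel lines with radius 15.1 puts B and A at Z ± 15.1·n: B = (9.317, 11.88), A = (-9.317, -11.88). Equal radii place F and V the same way about W: F = W + 15.1·n = (44.02, -15.33), V = W − 15.1·n = (25.39, -39.09). Then |ZF| = |F − Z| = 46.61.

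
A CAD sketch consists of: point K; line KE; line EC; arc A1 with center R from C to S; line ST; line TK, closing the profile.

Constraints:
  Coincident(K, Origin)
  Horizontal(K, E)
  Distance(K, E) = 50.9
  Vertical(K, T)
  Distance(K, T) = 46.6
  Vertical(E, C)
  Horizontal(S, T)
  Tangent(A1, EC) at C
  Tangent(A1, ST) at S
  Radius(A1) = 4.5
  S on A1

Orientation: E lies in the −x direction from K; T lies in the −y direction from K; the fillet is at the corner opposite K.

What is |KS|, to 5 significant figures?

65.761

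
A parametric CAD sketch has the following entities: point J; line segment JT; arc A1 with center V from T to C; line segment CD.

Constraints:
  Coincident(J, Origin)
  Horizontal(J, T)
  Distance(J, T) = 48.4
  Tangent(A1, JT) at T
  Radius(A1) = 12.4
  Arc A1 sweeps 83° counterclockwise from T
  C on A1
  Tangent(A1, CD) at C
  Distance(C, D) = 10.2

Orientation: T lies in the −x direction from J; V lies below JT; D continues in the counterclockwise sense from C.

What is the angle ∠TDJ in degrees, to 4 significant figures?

38.45°

On A1, T sits at bearing 90° from V; an 83° counterclockwise sweep puts C at bearing 173°, so C = V + 12.4·(cos 173°, sin 173°) = (-60.71, -10.89). A1 meets CD tangentially, so VC is at right angles to CD, so CD runs along (−sin 173°, cos 173°); with |CD| = 10.2, D = (-61.95, -21.01). Then cos ∠TDJ = DT·DJ / (|DT||DJ|), giving 38.45°.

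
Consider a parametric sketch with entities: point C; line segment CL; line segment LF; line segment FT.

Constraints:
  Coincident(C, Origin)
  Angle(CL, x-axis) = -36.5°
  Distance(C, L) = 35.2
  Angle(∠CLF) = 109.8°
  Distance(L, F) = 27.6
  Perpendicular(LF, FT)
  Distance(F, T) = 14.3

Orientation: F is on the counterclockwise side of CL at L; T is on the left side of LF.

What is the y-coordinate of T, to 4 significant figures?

6.273

C is at the origin; CL runs at -36.5° with length 35.2, so L = 35.2·(cos -36.5°, sin -36.5°) = (28.30, -20.94). ∠CLF = 109.8°, so LF runs at -36.5° + (180° − 109.8°) = 33.70° from the x-axis; with |LF| = 27.6, F = L + 27.6·(cos 33.70°, sin 33.70°) = (51.26, -5.624). LF is perpendicular to FT; with |FT| = 14.3 on the left of LF, T = F + 14.3·(-0.5548, 0.8320) = (43.32, 6.273). So T.y = 6.273.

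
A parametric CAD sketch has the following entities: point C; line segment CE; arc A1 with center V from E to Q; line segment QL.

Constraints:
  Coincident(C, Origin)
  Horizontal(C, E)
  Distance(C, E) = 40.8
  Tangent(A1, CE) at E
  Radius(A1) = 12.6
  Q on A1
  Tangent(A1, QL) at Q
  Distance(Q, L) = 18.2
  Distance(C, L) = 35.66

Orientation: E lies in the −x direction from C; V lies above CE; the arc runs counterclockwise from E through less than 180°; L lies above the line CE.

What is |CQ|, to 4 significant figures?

30.11

Checks: |VQ| = 12.60 ✓; ∠(VQ, QL) = 90.00° ✓; |QL| = 18.20 ✓; |CL| = 35.66 ✓.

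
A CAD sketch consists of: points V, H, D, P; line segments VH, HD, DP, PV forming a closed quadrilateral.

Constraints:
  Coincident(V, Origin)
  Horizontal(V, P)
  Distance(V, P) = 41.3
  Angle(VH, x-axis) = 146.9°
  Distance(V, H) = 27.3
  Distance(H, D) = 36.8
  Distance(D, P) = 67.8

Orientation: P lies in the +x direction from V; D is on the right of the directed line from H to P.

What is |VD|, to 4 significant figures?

31.66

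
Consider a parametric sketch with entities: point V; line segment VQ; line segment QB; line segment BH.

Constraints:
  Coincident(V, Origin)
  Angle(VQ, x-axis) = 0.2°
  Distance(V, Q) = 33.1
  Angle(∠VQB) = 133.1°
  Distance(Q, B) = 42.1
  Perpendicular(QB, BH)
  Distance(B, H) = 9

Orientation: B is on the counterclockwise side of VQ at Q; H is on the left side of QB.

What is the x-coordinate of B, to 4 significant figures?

61.76

V is at the origin; VQ runs at 0.2° with length 33.1, so Q = 33.1·(cos 0.2°, sin 0.2°) = (33.10, 0.1155). ∠VQB = 133.1°, so QB runs at 0.2° + (180° − 133.1°) = 47.10° from the x-axis; with |QB| = 42.1, B = Q + 42.1·(cos 47.10°, sin 47.10°) = (61.76, 30.96). So B.x = 61.76.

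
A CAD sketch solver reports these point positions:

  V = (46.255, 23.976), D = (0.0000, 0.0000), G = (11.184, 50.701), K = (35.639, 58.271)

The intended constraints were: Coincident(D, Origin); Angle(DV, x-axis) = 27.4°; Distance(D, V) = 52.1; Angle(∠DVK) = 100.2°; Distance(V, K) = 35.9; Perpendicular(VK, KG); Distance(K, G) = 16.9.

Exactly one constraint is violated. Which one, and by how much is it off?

Distance(K, G) = 16.9 — off by 8.70.

D = (0.00, 0.00) ✓; DV at 27.40° ✓; |DV| = 52.10 ✓; ∠DVK = 100.2° ✓; |VK| = 35.90 ✓; ∠(VK, KG) = 90.00° ✓; |KG| = 25.60 ✗.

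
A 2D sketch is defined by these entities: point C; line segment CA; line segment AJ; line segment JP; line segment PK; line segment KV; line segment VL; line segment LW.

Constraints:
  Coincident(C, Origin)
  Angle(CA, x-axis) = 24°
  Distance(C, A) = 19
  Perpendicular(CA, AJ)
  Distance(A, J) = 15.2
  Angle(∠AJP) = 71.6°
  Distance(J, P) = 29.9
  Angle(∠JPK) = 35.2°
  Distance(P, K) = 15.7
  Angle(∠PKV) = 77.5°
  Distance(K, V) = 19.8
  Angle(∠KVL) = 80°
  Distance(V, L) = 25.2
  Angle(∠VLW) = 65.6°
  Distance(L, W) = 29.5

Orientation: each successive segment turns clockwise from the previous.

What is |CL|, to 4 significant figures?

25.74

∠PKV = 77.5° gives KV at -61.70° from the x-axis; with |KV| = 19.8, V = (15.05, -16.25). ∠KVL = 80.0° gives VL at -161.7° from the x-axis; with |VL| = 25.2, L = (-8.871, -24.16). Then |CL| = |L − C| = 25.74.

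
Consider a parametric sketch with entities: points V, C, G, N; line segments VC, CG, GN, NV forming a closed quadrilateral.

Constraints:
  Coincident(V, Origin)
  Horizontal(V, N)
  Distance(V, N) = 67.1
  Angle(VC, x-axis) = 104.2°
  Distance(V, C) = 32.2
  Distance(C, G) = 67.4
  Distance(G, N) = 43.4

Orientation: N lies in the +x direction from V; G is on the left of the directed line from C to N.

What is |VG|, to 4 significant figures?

72.37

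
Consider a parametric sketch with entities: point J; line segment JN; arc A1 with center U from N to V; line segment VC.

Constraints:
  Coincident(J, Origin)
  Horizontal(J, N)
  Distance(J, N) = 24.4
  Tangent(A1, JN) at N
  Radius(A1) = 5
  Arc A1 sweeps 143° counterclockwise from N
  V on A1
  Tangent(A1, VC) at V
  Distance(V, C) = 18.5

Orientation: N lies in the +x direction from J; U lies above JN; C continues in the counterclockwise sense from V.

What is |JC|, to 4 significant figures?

23.76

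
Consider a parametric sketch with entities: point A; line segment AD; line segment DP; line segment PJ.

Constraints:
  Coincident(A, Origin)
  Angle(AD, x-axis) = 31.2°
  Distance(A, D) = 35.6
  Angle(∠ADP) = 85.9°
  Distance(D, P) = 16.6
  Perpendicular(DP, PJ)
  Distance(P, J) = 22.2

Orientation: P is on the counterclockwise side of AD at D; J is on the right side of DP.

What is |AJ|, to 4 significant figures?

59.40

A is at the origin; AD runs at 31.2° with length 35.6, so D = 35.6·(cos 31.2°, sin 31.2°) = (30.45, 18.44). ∠ADP = 85.9°, so DP runs at 31.2° + (180° − 85.9°) = 125.3° from the x-axis; with |DP| = 16.6, P = D + 16.6·(cos 125.3°, sin 125.3°) = (20.86, 31.99). DP is perpendicular to PJ; with |PJ| = 22.2 on the right of DP, J = P + 22.2·(0.8161, 0.5779) = (38.98, 44.82). Then |AJ| = |J − A| = 59.40.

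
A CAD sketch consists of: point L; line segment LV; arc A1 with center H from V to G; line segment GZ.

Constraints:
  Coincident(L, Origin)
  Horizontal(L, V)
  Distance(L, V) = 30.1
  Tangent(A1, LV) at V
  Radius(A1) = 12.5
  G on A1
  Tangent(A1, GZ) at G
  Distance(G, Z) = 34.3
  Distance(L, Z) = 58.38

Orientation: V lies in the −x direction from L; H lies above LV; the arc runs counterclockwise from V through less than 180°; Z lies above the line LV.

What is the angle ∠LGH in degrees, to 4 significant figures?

114.3°

Checks: |HG| = 12.50 ✓; ∠(HG, GZ) = 90.00° ✓; |GZ| = 34.30 ✓; |LZ| = 58.38 ✓.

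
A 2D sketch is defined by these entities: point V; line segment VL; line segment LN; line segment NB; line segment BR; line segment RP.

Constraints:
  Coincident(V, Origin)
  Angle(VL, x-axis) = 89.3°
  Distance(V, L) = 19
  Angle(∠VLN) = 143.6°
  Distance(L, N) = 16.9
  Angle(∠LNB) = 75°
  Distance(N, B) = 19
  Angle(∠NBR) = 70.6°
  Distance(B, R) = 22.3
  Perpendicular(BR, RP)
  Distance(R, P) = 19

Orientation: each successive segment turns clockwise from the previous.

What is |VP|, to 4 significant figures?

28.88

V is at the origin; VL runs at 89.3° with length 19.0, so L = (0.2321, 19.00). ∠VLN = 143.6° gives LN at 52.90° from the x-axis; with |LN| = 16.9, N = (10.43, 32.48). ∠LNB = 75.0° gives NB at -52.10° from the x-axis; with |NB| = 19.0, B = (22.10, 17.49). ∠NBR = 70.6° gives BR at -161.5° from the x-axis; with |BR| = 22.3, R = (0.9501, 10.41). BR ⟂ RP, so RP runs at 108.5°; with |RP| = 19.0, P = (-5.079, 28.43). Then |VP| = |P − V| = 28.88.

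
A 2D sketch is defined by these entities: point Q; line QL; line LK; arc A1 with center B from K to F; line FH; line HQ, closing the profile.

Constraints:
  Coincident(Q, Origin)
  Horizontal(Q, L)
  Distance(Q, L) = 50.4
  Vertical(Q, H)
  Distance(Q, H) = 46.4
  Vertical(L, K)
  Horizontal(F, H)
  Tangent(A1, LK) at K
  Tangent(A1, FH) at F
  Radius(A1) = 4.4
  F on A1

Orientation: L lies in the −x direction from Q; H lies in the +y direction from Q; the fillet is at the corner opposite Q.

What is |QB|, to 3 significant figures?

62.3

QH is vertical with |QH| = 46.4 and H on the +y side, so H = (0.00, 46.4). The virtual corner opposite Q is at (-50.4, 46.4). A1 meets LK tangentially, so BK is at right angles to LK and since A1 is tangent to FH there, BF ⟂ FH, with radius 4.4, so the center B sits 4.4 in from both sides at B = (-46.0, 42.0). Then |QB| = |B − Q| = 62.3.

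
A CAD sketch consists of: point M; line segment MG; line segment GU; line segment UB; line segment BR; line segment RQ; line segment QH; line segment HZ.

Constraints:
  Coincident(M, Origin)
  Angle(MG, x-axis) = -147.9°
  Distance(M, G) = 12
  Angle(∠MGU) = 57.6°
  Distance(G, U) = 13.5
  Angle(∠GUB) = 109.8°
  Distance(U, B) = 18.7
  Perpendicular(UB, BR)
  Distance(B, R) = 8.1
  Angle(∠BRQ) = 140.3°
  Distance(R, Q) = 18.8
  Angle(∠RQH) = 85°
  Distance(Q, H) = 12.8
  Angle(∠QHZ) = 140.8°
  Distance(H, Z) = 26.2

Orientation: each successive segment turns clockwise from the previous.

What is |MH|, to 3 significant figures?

10.2

M is at the origin; MG runs at -147.9° with length 12.0, so G = (-10.2, -6.38). ∠MGU = 57.6° gives GU at 89.7° from the x-axis; with |GU| = 13.5, U = (-10.1, 7.12). ∠GUB = 109.8° gives UB at 19.5° from the x-axis; with |UB| = 18.7, B = (7.53, 13.4). UB is perpendicular to BR, so BR runs at -70.5°; with |BR| = 8.1, R = (10.2, 5.73). ∠BRQ = 140.3° gives RQ at -110° from the x-axis; with |RQ| = 18.8, Q = (3.74, -11.9). ∠RQH = 85.0° gives QH at 155° from the x-axis; with |QH| = 12.8, H = (-7.84, -6.46). Then |MH| = |H − M| = 10.2.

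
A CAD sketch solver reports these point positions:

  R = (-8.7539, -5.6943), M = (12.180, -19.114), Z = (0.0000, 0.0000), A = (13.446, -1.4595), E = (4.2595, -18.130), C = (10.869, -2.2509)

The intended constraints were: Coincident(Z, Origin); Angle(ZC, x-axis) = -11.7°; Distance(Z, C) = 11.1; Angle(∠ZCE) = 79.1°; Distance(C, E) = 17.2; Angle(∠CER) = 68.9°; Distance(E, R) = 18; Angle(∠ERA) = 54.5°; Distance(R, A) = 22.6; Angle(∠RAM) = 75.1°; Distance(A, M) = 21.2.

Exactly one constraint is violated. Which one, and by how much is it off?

Distance(A, M) = 21.2 — off by 3.50.

Z = (0.00, 0.00) ✓; ZC at -11.70° ✓; |ZC| = 11.10 ✓; ∠ZCE = 79.10° ✓; |CE| = 17.20 ✓; ∠CER = 68.90° ✓; |ER| = 18.00 ✓; ∠ERA = 54.50° ✓; |RA| = 22.60 ✓; ∠RAM = 75.10° ✓; |AM| = 17.70 ✗.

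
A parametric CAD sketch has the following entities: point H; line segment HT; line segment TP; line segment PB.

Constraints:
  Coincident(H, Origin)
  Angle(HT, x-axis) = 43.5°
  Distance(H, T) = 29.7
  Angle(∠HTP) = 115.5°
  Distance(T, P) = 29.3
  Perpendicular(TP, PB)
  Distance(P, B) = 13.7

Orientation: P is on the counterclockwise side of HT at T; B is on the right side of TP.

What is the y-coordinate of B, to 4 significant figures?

52.54

∠HTP = 115.5°, so TP runs at 43.5° + (180° − 115.5°) = 108.0° from the x-axis; with |TP| = 29.3, P = T + 29.3·(cos 108.0°, sin 108.0°) = (12.49, 48.31). TP ⟂ PB; with |PB| = 13.7 on the right of TP, B = P + 13.7·(0.9511, 0.3090) = (25.52, 52.54). So B.y = 52.54.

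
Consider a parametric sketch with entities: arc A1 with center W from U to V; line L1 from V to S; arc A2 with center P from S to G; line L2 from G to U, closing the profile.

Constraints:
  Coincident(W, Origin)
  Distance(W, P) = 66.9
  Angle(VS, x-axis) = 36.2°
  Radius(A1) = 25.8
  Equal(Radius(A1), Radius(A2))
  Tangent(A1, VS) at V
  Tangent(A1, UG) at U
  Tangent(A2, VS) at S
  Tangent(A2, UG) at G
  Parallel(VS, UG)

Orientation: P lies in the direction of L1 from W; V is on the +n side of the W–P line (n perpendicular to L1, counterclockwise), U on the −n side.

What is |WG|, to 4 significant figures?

71.70

The slot axis is L1's direction at 36.2°, so u = (cos 36.2°, sin 36.2°) = (0.8070, 0.5906) and n = (−sin 36.2°, cos 36.2°) = (-0.5906, 0.8070). W is at the origin and P lies 66.9 along u from W, so P = 66.9·u = (53.99, 39.51). Tangency of A1 to both parallel lines with radius 25.8 puts V and U at W ± 25.8·n: V = (-15.24, 20.82), U = (15.24, -20.82). Equal radii place S and G the same way about P: S = P + 25.8·n = (38.75, 60.33), G = P − 25.8·n = (69.22, 18.69). Then |WG| = |G − W| = 71.70.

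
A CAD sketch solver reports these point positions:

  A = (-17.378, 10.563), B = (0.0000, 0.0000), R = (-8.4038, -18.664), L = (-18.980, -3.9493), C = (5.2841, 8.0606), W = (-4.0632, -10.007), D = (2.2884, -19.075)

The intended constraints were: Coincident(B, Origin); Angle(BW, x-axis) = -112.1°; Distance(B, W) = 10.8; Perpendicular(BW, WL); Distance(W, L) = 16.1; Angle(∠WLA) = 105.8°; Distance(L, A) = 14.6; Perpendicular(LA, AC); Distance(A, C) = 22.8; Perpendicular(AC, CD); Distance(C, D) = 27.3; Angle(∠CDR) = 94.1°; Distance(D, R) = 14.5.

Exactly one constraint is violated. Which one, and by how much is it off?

Distance(D, R) = 14.5 — off by 3.80.

B = (0.00, 0.00) ✓; BW at -112.1° ✓; |BW| = 10.80 ✓; ∠(BW, WL) = 90.00° ✓; |WL| = 16.10 ✓; ∠WLA = 105.8° ✓; |LA| = 14.60 ✓; ∠(LA, AC) = 90.00° ✓; |AC| = 22.80 ✓; ∠(AC, CD) = 90.00° ✓; |CD| = 27.30 ✓; ∠CDR = 94.10° ✓; |DR| = 10.70 ✗.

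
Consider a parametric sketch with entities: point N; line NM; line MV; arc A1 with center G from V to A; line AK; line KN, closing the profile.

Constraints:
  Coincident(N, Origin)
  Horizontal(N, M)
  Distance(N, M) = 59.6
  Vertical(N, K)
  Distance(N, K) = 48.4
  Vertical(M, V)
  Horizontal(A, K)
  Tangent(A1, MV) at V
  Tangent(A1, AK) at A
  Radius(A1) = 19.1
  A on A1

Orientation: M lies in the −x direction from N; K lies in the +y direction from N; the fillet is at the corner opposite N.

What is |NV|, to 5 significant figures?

66.413

N is at the origin; NM is horizontal with |NM| = 59.6 and M on the −x side, so M = (-59.600, 0.0000). NK is vertical with |NK| = 48.4 and K on the +y side, so K = (0.0000, 48.400). The virtual corner opposite N is at (-59.600, 48.400). Tangency of A1 to MV means the radius GV is perpendicular to MV and the tangent condition forces GA to be normal to AK, with radius 19.1, so the center G sits 19.1 in from both sides at G = (-40.500, 29.300). That places the tangent points at V = (-59.600, 29.300) on MV and A = (-40.500, 48.400) on AK. Then |NV| = |V − N| = 66.413.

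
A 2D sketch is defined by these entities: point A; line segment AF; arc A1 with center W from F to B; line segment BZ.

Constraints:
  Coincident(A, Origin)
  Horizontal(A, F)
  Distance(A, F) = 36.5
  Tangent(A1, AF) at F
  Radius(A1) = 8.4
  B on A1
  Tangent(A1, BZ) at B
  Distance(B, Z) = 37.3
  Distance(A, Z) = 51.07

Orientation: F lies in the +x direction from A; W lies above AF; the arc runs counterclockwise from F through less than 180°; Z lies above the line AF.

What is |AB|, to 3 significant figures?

45.5

Checks: |WB| = 8.400 ✓; ∠(WB, BZ) = 90.00° ✓; |BZ| = 37.30 ✓; |AZ| = 51.07 ✓.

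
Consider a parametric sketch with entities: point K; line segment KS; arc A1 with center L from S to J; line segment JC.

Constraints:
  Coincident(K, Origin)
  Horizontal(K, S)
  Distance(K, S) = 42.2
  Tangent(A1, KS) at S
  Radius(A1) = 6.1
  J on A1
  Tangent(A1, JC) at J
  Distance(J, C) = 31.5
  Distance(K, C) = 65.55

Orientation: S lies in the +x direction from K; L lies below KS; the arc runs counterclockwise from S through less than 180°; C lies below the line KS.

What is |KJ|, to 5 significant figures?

38.399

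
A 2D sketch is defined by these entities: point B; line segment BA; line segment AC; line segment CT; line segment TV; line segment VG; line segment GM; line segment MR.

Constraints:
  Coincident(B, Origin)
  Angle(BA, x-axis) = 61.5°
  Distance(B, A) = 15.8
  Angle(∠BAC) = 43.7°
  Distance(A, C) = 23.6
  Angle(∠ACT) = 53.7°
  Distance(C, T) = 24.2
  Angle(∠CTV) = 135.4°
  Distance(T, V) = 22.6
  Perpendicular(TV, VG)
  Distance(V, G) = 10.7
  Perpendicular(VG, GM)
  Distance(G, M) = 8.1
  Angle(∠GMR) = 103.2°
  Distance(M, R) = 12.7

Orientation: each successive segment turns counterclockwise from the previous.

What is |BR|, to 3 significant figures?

18.0

B is at the origin; BA runs at 61.5° with length 15.8, so A = (7.54, 13.9). ∠BAC = 43.7° gives AC at -162° from the x-axis; with |AC| = 23.6, C = (-14.9, 6.67). ∠ACT = 53.7° gives CT at -35.9° from the x-axis; with |CT| = 24.2, T = (4.67, -7.52). ∠CTV = 135.4° gives TV at 8.70° from the x-axis; with |TV| = 22.6, V = (27.0, -4.10). TV ⟂ VG, so VG runs at 98.7°; with |VG| = 10.7, G = (25.4, 6.48). The perpendicularity gives GM at right angles to VG, so GM runs at -171°; with |GM| = 8.1, M = (17.4, 5.25). ∠GMR = 103.2° gives MR at -94.5° from the x-axis; with |MR| = 12.7, R = (16.4, -7.41). Then |BR| = |R − B| = 18.0.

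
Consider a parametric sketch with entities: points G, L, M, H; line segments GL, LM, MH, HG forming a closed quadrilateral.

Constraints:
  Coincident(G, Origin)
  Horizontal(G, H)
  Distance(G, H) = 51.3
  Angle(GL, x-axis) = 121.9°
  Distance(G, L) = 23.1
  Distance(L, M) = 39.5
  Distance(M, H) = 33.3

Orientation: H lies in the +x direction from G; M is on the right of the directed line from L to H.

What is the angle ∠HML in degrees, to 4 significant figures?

131.7°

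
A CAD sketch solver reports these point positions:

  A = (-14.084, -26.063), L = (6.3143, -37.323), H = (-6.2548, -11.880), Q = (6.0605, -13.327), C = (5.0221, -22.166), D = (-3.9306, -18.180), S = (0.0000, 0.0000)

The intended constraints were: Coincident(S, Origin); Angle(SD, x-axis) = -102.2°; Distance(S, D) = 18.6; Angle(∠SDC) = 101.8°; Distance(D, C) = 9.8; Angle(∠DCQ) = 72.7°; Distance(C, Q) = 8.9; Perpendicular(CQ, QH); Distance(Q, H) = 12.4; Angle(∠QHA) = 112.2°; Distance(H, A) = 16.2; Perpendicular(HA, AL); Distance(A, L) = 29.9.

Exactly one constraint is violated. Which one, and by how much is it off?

Distance(A, L) = 29.9 — off by 6.60.

S = (0.00, 0.00) ✓; SD at -102.2° ✓; |SD| = 18.60 ✓; ∠SDC = 101.8° ✓; |DC| = 9.800 ✓; ∠DCQ = 72.70° ✓; |CQ| = 8.900 ✓; ∠(CQ, QH) = 90.00° ✓; |QH| = 12.40 ✓; ∠QHA = 112.2° ✓; |HA| = 16.20 ✓; ∠(HA, AL) = 90.00° ✓; |AL| = 23.30 ✗.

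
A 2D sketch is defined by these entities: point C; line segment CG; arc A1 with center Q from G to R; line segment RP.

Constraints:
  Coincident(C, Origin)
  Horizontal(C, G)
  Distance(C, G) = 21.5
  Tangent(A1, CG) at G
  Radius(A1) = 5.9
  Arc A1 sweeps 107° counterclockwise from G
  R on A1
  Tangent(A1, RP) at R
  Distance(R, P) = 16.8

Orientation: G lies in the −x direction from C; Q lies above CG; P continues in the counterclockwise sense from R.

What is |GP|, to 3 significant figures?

23.7

C is at the origin; C and G share the same y with |CG| = 21.5 and G on the −x side, so G = (-21.5, 0.00). A1 meets CG tangentially, so QG is at right angles to CG, so Q = G + (0, 5.9) = (-21.5, 5.90). On A1, G sits at bearing -90° from Q; a 107° counterclockwise sweep puts R at bearing 17°, so R = Q + 5.9·(cos 17°, sin 17°) = (-15.9, 7.62). Tangency of A1 to RP means the radius QR is perpendicular to RP, so RP runs along (−sin 17°, cos 17°); with |RP| = 16.8, P = (-20.8, 23.7). Then |GP| = |P − G| = 23.7.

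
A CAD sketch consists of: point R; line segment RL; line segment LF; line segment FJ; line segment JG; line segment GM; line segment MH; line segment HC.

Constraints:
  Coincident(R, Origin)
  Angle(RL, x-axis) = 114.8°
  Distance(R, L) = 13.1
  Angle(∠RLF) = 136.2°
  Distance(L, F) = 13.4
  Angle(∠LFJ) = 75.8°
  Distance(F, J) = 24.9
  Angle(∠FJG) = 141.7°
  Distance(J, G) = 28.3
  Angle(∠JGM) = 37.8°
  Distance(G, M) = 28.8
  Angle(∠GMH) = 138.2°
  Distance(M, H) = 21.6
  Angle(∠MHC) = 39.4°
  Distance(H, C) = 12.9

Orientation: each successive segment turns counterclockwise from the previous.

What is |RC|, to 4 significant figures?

16.55

∠GMH = 138.2° gives MH at 125.1° from the x-axis; with |MH| = 21.6, H = (-15.53, 14.12). ∠MHC = 39.4° gives HC at -94.30° from the x-axis; with |HC| = 12.9, C = (-16.50, 1.257). Then |RC| = |C − R| = 16.55.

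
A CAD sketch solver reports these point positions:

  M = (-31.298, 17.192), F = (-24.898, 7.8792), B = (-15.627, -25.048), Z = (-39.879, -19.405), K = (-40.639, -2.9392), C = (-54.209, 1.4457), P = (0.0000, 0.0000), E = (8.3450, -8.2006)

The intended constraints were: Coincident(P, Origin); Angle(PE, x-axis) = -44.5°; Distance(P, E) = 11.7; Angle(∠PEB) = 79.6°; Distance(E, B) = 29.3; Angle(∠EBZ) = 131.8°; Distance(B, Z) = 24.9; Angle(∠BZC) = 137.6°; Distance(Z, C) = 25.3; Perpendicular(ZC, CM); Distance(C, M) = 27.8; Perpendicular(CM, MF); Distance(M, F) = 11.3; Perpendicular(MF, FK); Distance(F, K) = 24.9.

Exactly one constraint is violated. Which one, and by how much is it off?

Distance(F, K) = 24.9 — off by 5.80.

P = (0.00, 0.00) ✓; PE at -44.50° ✓; |PE| = 11.70 ✓; ∠PEB = 79.60° ✓; |EB| = 29.30 ✓; ∠EBZ = 131.8° ✓; |BZ| = 24.90 ✓; ∠BZC = 137.6° ✓; |ZC| = 25.30 ✓; ∠(ZC, CM) = 90.00° ✓; |CM| = 27.80 ✓; ∠(CM, MF) = 90.00° ✓; |MF| = 11.30 ✓; ∠(MF, FK) = 90.00° ✓; |FK| = 19.10 ✗.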